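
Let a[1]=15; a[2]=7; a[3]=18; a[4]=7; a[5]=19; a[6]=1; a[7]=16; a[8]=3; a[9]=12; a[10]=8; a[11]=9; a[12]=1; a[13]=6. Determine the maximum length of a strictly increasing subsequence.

4

Track the smallest tail for each achievable length (strict):
15 → extends → [15]
7 → replaces 15 → [7]
18 → extends → [7, 18]
7 → already a tail → [7, 18]
19 → extends → [7, 18, 19]
1 → replaces 7 → [1, 18, 19]
16 → replaces 18 → [1, 16, 19]
3 → replaces 16 → [1, 3, 19]
12 → replaces 19 → [1, 3, 12]
8 → replaces 12 → [1, 3, 8]
9 → extends → [1, 3, 8, 9]
1 → already a tail → [1, 3, 8, 9]
6 → replaces 8 → [1, 3, 6, 9]
Four tails, so the longest strictly increasing subsequence has length 4 (e.g. 1, 3, 8, 9).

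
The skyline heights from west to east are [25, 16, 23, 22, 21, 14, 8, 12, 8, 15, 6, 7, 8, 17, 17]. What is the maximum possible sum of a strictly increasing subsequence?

52

Let S[i] be the best sum of a strictly increasing subsequence ending at i:
i:      1  2  3  4  5  6  7  8  9 10 11 12 13 14 15
a[i]:  25 16 23 22 21 14  8 12  8 15  6  7  8 17 17
S:     25 16 39 38 37 14  8 20  8 35  6 13 21 52 52
Maximum is 52 (e.g. 8 + 12 + 15 + 17).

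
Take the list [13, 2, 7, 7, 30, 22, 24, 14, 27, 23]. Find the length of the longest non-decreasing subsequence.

6

Let dp[i] be the length of the longest such subsequence ending at index i:
i:      1  2  3  4  5  6  7  8  9 10
a[i]:  13  2  7  7 30 22 24 14 27 23
dp:     1  1  2  3  4  4  5  4  6  5
Maximum dp value is 6.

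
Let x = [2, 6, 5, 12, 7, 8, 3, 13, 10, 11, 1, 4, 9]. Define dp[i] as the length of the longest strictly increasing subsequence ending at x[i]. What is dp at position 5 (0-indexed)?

dp[i] = 1 + max{dp[j] : j<i, x[j]<x[i]} (or 1 if no such j):
i:      0  1  2  3  4  5  6  7  8  9 10 11 12
x[i]:   2  6  5 12  7  8  3 13 10 11  1  4  9
dp:     1  2  2  3  3  4  2  5  5  6  1  3  5
At index 5 the value is 4.

4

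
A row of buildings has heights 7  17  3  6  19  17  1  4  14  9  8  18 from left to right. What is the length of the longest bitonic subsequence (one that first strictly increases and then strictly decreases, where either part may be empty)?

inc[i] = longest strictly increasing subsequence ending at i; dec[i] = longest strictly decreasing subsequence starting at i:
i:      1  2  3  4  5  6  7  8  9 10 11 12
a[i]:   7 17  3  6 19 17  1  4 14  9  8 18
inc:    1  2  1  2  3  3  1  2  3  3  3  4
dec:    3  4  2  2  5  4  1  1  3  2  1  1
Best peak at i=5 (value 19): inc=3, dec=5, length 3+5−1 = 7.

7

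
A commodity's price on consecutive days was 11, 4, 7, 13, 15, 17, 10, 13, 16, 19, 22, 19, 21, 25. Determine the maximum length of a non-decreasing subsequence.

Track the smallest tail for each achievable length (allowing ties):
11 → extends → [11]
4 → replaces 11 → [4]
7 → extends → [4, 7]
13 → extends → [4, 7, 13]
15 → extends → [4, 7, 13, 15]
17 → extends → [4, 7, 13, 15, 17]
10 → replaces 13 → [4, 7, 10, 15, 17]
13 → replaces 15 → [4, 7, 10, 13, 17]
16 → replaces 17 → [4, 7, 10, 13, 16]
19 → extends → [4, 7, 10, 13, 16, 19]
22 → extends → [4, 7, 10, 13, 16, 19, 22]
19 → replaces 22 → [4, 7, 10, 13, 16, 19, 19]
21 → extends → [4, 7, 10, 13, 16, 19, 19, 21]
25 → extends → [4, 7, 10, 13, 16, 19, 19, 21, 25]
Nine tails, so the longest non-decreasing subsequence has length 9 (e.g. 4, 7, 13, 15, 17, 19, 19, 21, 25).

9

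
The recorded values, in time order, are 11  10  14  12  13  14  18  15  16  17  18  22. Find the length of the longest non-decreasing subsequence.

9

Track the smallest tail for each achievable length (allowing ties):
11 → extends → [11]
10 → replaces 11 → [10]
14 → extends → [10, 14]
12 → replaces 14 → [10, 12]
13 → extends → [10, 12, 13]
14 → extends → [10, 12, 13, 14]
18 → extends → [10, 12, 13, 14, 18]
15 → replaces 18 → [10, 12, 13, 14, 15]
16 → extends → [10, 12, 13, 14, 15, 16]
17 → extends → [10, 12, 13, 14, 15, 16, 17]
18 → extends → [10, 12, 13, 14, 15, 16, 17, 18]
22 → extends → [10, 12, 13, 14, 15, 16, 17, 18, 22]
Nine tails, so the longest non-decreasing subsequence has length 9 (e.g. 11, 12, 13, 14, 15, 16, 17, 18, 22).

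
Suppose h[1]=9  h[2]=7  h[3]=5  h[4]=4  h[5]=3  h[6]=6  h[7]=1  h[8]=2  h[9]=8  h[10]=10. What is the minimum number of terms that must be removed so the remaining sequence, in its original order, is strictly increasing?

Fewest deletions = n − (longest strictly increasing subsequence).
Patience tails:
9 → extends → [9]
7 → replaces 9 → [7]
5 → replaces 7 → [5]
4 → replaces 5 → [4]
3 → replaces 4 → [3]
6 → extends → [3, 6]
1 → replaces 3 → [1, 6]
2 → replaces 6 → [1, 2]
8 → extends → [1, 2, 8]
10 → extends → [1, 2, 8, 10]
Longest strictly increasing subsequence has length 4, so deletions = 10 − 4 = 6.

6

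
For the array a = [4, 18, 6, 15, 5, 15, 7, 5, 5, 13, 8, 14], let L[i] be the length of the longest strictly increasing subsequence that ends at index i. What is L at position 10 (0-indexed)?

4

dp[i] = 1 + max{dp[j] : j<i, a[j]<a[i]} (or 1 if no such j):
i:      0  1  2  3  4  5  6  7  8  9 10 11
a[i]:   4 18  6 15  5 15  7  5  5 13  8 14
dp:     1  2  2  3  2  3  3  2  2  4  4  5
At index 10 the value is 4.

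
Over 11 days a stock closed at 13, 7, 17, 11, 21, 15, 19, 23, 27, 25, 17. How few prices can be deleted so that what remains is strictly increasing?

Fewest deletions = n − (longest strictly increasing subsequence).
i:      1  2  3  4  5  6  7  8  9 10 11
a[i]:  13  7 17 11 21 15 19 23 27 25 17
dp:     1  1  2  2  3  3  4  5  6  6  4
max dp = 6, so deletions = 11 − 6 = 5.

5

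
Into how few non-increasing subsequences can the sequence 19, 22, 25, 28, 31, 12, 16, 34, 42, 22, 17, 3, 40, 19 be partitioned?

7

Place each on the leftmost legal pile:
19 → new pile 1 (tops now [19])
22 → new pile 2 (tops now [19, 22])
25 → new pile 3 (tops now [19, 22, 25])
28 → new pile 4 (tops now [19, 22, 25, 28])
31 → new pile 5 (tops now [19, 22, 25, 28, 31])
12 → pile 1 (tops now [12, 22, 25, 28, 31])
16 → pile 2 (tops now [12, 16, 25, 28, 31])
34 → new pile 6 (tops now [12, 16, 25, 28, 31, 34])
42 → new pile 7 (tops now [12, 16, 25, 28, 31, 34, 42])
22 → pile 3 (tops now [12, 16, 22, 28, 31, 34, 42])
17 → pile 3 (tops now [12, 16, 17, 28, 31, 34, 42])
3 → pile 1 (tops now [3, 16, 17, 28, 31, 34, 42])
40 → pile 7 (tops now [3, 16, 17, 28, 31, 34, 40])
19 → pile 4 (tops now [3, 16, 17, 19, 31, 34, 40])
Seven piles.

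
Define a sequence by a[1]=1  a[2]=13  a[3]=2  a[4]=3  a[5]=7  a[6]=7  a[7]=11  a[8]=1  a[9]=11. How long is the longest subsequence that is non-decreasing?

7

Track the smallest tail for each achievable length (allowing ties):
1 → extends → [1]
13 → extends → [1, 13]
2 → replaces 13 → [1, 2]
3 → extends → [1, 2, 3]
7 → extends → [1, 2, 3, 7]
7 → extends → [1, 2, 3, 7, 7]
11 → extends → [1, 2, 3, 7, 7, 11]
1 → replaces 2 → [1, 1, 3, 7, 7, 11]
11 → extends → [1, 1, 3, 7, 7, 11, 11]
Seven tails, so the longest non-decreasing subsequence has length 7 (e.g. 1, 2, 3, 7, 7, 11, 11).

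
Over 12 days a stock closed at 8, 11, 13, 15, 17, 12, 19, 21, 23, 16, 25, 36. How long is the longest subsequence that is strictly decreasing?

2

Negate each value so 'decreasing' becomes 'increasing', then run patience tails on the negated sequence:
-8 → extends → [-8]
-11 → replaces -8 → [-11]
-13 → replaces -11 → [-13]
-15 → replaces -13 → [-15]
-17 → replaces -15 → [-17]
-12 → extends → [-17, -12]
-19 → replaces -17 → [-19, -12]
-21 → replaces -19 → [-21, -12]
-23 → replaces -21 → [-23, -12]
-16 → replaces -12 → [-23, -16]
-25 → replaces -23 → [-25, -16]
-36 → replaces -25 → [-36, -16]
Two tails, so the longest strictly decreasing subsequence of the original has length 2.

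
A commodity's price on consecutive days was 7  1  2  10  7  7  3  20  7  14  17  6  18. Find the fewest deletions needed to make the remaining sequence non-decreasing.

Fewest deletions = n − (longest non-decreasing subsequence).
Patience tails:
7 → extends → [7]
1 → replaces 7 → [1]
2 → extends → [1, 2]
10 → extends → [1, 2, 10]
7 → replaces 10 → [1, 2, 7]
7 → extends → [1, 2, 7, 7]
3 → replaces 7 → [1, 2, 3, 7]
20 → extends → [1, 2, 3, 7, 20]
7 → replaces 20 → [1, 2, 3, 7, 7]
14 → extends → [1, 2, 3, 7, 7, 14]
17 → extends → [1, 2, 3, 7, 7, 14, 17]
6 → replaces 7 → [1, 2, 3, 6, 7, 14, 17]
18 → extends → [1, 2, 3, 6, 7, 14, 17, 18]
Longest non-decreasing subsequence has length 8, so deletions = 13 − 8 = 5.

5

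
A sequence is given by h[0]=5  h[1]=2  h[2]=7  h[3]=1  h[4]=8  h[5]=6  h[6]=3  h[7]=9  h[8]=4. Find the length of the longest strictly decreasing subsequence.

Let dp[i] be the longest strictly decreasing subsequence ending at i:
i:     0 1 2 3 4 5 6 7 8
h[i]:  5 2 7 1 8 6 3 9 4
dp:    1 2 1 3 1 2 3 1 3
Maximum is 3.

3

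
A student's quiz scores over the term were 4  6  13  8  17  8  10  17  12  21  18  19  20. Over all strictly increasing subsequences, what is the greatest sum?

102

Let S[i] be the best sum of a strictly increasing subsequence ending at i:
i:       1   2   3   4   5   6   7   8   9  10  11  12  13
a[i]:    4   6  13   8  17   8  10  17  12  21  18  19  20
S:       4  10  23  18  40  18  28  45  40  66  63  82 102
Maximum is 102 (e.g. 4 + 6 + 8 + 10 + 17 + 18 + 19 + 20).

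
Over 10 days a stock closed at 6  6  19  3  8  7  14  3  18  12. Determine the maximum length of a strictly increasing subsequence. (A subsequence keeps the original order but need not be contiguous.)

Track the smallest tail for each achievable length (strict):
6 → extends → [6]
6 → already a tail → [6]
19 → extends → [6, 19]
3 → replaces 6 → [3, 19]
8 → replaces 19 → [3, 8]
7 → replaces 8 → [3, 7]
14 → extends → [3, 7, 14]
3 → already a tail → [3, 7, 14]
18 → extends → [3, 7, 14, 18]
12 → replaces 14 → [3, 7, 12, 18]
Four tails, so the longest strictly increasing subsequence has length 4 (e.g. 6, 8, 14, 18).

4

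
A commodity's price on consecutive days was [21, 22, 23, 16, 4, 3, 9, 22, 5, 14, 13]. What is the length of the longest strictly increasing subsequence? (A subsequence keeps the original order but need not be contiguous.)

3

Track the smallest tail for each achievable length (strict):
21 → extends → [21]
22 → extends → [21, 22]
23 → extends → [21, 22, 23]
16 → replaces 21 → [16, 22, 23]
4 → replaces 16 → [4, 22, 23]
3 → replaces 4 → [3, 22, 23]
9 → replaces 22 → [3, 9, 23]
22 → replaces 23 → [3, 9, 22]
5 → replaces 9 → [3, 5, 22]
14 → replaces 22 → [3, 5, 14]
13 → replaces 14 → [3, 5, 13]
Three tails, so the longest strictly increasing subsequence has length 3 (e.g. 21, 22, 23).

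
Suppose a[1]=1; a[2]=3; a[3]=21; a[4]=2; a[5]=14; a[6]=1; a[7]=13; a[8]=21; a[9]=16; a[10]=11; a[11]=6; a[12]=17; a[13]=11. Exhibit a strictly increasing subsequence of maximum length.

Patience tails give the LIS length; then backtrack through the dp parents:
1 → extends → [1]
3 → extends → [1, 3]
21 → extends → [1, 3, 21]
2 → replaces 3 → [1, 2, 21]
14 → replaces 21 → [1, 2, 14]
1 → already a tail → [1, 2, 14]
13 → replaces 14 → [1, 2, 13]
21 → extends → [1, 2, 13, 21]
16 → replaces 21 → [1, 2, 13, 16]
11 → replaces 13 → [1, 2, 11, 16]
6 → replaces 11 → [1, 2, 6, 16]
17 → extends → [1, 2, 6, 16, 17]
11 → replaces 16 → [1, 2, 6, 11, 17]
Length 5; one witness is 1, 3, 14, 16, 17.

1, 3, 14, 16, 17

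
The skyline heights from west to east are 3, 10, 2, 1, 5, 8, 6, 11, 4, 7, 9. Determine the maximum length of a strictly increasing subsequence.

5

Track the smallest tail for each achievable length (strict):
3 → extends → [3]
10 → extends → [3, 10]
2 → replaces 3 → [2, 10]
1 → replaces 2 → [1, 10]
5 → replaces 10 → [1, 5]
8 → extends → [1, 5, 8]
6 → replaces 8 → [1, 5, 6]
11 → extends → [1, 5, 6, 11]
4 → replaces 5 → [1, 4, 6, 11]
7 → replaces 11 → [1, 4, 6, 7]
9 → extends → [1, 4, 6, 7, 9]
Five tails, so the longest strictly increasing subsequence has length 5 (e.g. 3, 5, 6, 7, 9).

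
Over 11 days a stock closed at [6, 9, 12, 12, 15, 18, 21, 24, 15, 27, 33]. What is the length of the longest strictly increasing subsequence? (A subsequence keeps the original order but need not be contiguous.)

Track the smallest tail for each achievable length (strict):
6 → extends → [6]
9 → extends → [6, 9]
12 → extends → [6, 9, 12]
12 → already a tail → [6, 9, 12]
15 → extends → [6, 9, 12, 15]
18 → extends → [6, 9, 12, 15, 18]
21 → extends → [6, 9, 12, 15, 18, 21]
24 → extends → [6, 9, 12, 15, 18, 21, 24]
15 → already a tail → [6, 9, 12, 15, 18, 21, 24]
27 → extends → [6, 9, 12, 15, 18, 21, 24, 27]
33 → extends → [6, 9, 12, 15, 18, 21, 24, 27, 33]
Nine tails, so the longest strictly increasing subsequence has length 9 (e.g. 6, 9, 12, 15, 18, 21, 24, 27, 33).

9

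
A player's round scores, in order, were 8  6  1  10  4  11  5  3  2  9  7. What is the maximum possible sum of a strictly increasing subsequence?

29

Let S[i] be the best sum of a strictly increasing subsequence ending at i:
i:      1  2  3  4  5  6  7  8  9 10 11
a[i]:   8  6  1 10  4 11  5  3  2  9  7
S:      8  6  1 18  5 29 10  4  3 19 17
Maximum is 29 (e.g. 8 + 10 + 11).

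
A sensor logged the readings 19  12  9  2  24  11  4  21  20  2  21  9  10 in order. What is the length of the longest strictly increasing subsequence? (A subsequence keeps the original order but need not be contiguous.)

4

Track the smallest tail for each achievable length (strict):
19 → extends → [19]
12 → replaces 19 → [12]
9 → replaces 12 → [9]
2 → replaces 9 → [2]
24 → extends → [2, 24]
11 → replaces 24 → [2, 11]
4 → replaces 11 → [2, 4]
21 → extends → [2, 4, 21]
20 → replaces 21 → [2, 4, 20]
2 → already a tail → [2, 4, 20]
21 → extends → [2, 4, 20, 21]
9 → replaces 20 → [2, 4, 9, 21]
10 → replaces 21 → [2, 4, 9, 10]
Four tails, so the longest strictly increasing subsequence has length 4 (e.g. 9, 11, 20, 21).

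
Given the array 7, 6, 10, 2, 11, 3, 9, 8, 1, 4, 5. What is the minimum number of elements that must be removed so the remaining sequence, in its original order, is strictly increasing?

7

Fewest deletions = n − (longest strictly increasing subsequence).
Patience tails:
7 → extends → [7]
6 → replaces 7 → [6]
10 → extends → [6, 10]
2 → replaces 6 → [2, 10]
11 → extends → [2, 10, 11]
3 → replaces 10 → [2, 3, 11]
9 → replaces 11 → [2, 3, 9]
8 → replaces 9 → [2, 3, 8]
1 → replaces 2 → [1, 3, 8]
4 → replaces 8 → [1, 3, 4]
5 → extends → [1, 3, 4, 5]
Longest strictly increasing subsequence has length 4, so deletions = 11 − 4 = 7.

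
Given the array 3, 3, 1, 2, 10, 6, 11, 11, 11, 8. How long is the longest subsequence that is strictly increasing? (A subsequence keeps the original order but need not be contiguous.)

Track the smallest tail for each achievable length (strict):
3 → extends → [3]
3 → already a tail → [3]
1 → replaces 3 → [1]
2 → extends → [1, 2]
10 → extends → [1, 2, 10]
6 → replaces 10 → [1, 2, 6]
11 → extends → [1, 2, 6, 11]
11 → already a tail → [1, 2, 6, 11]
11 → already a tail → [1, 2, 6, 11]
8 → replaces 11 → [1, 2, 6, 8]
Four tails, so the longest strictly increasing subsequence has length 4 (e.g. 1, 2, 10, 11).

4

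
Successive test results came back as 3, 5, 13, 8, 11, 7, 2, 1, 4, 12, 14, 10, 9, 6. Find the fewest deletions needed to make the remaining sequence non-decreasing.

8

Fewest deletions = n − (longest non-decreasing subsequence).
Patience tails:
3 → extends → [3]
5 → extends → [3, 5]
13 → extends → [3, 5, 13]
8 → replaces 13 → [3, 5, 8]
11 → extends → [3, 5, 8, 11]
7 → replaces 8 → [3, 5, 7, 11]
2 → replaces 3 → [2, 5, 7, 11]
1 → replaces 2 → [1, 5, 7, 11]
4 → replaces 5 → [1, 4, 7, 11]
12 → extends → [1, 4, 7, 11, 12]
14 → extends → [1, 4, 7, 11, 12, 14]
10 → replaces 11 → [1, 4, 7, 10, 12, 14]
9 → replaces 10 → [1, 4, 7, 9, 12, 14]
6 → replaces 7 → [1, 4, 6, 9, 12, 14]
Longest non-decreasing subsequence has length 6, so deletions = 14 − 6 = 8.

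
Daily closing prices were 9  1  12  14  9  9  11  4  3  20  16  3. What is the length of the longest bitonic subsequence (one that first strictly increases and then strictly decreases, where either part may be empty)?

inc[i] = longest strictly increasing subsequence ending at i; dec[i] = longest strictly decreasing subsequence starting at i:
i:      1  2  3  4  5  6  7  8  9 10 11 12
a[i]:   9  1 12 14  9  9 11  4  3 20 16  3
inc:    1  1  2  3  2  2  3  2  2  4  4  2
dec:    3  1  4  4  3  3  3  2  1  3  2  1
Best peak at i=4 (value 14): inc=3, dec=4, length 3+4−1 = 6.

6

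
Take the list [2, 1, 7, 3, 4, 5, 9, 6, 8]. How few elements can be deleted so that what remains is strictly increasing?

3

Fewest deletions = n − (longest strictly increasing subsequence).
Patience tails:
2 → extends → [2]
1 → replaces 2 → [1]
7 → extends → [1, 7]
3 → replaces 7 → [1, 3]
4 → extends → [1, 3, 4]
5 → extends → [1, 3, 4, 5]
9 → extends → [1, 3, 4, 5, 9]
6 → replaces 9 → [1, 3, 4, 5, 6]
8 → extends → [1, 3, 4, 5, 6, 8]
Longest strictly increasing subsequence has length 6, so deletions = 9 − 6 = 3.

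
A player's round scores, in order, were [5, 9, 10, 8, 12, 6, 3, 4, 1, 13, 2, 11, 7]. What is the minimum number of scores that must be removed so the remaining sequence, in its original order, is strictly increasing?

Fewest deletions = n − (longest strictly increasing subsequence).
Patience tails:
5 → extends → [5]
9 → extends → [5, 9]
10 → extends → [5, 9, 10]
8 → replaces 9 → [5, 8, 10]
12 → extends → [5, 8, 10, 12]
6 → replaces 8 → [5, 6, 10, 12]
3 → replaces 5 → [3, 6, 10, 12]
4 → replaces 6 → [3, 4, 10, 12]
1 → replaces 3 → [1, 4, 10, 12]
13 → extends → [1, 4, 10, 12, 13]
2 → replaces 4 → [1, 2, 10, 12, 13]
11 → replaces 12 → [1, 2, 10, 11, 13]
7 → replaces 10 → [1, 2, 7, 11, 13]
Longest strictly increasing subsequence has length 5, so deletions = 13 − 5 = 8.

8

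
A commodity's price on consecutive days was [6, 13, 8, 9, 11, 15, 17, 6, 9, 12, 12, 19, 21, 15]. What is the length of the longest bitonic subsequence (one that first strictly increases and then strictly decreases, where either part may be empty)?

inc[i] = longest strictly increasing subsequence ending at i; dec[i] = longest strictly decreasing subsequence starting at i:
i:      1  2  3  4  5  6  7  8  9 10 11 12 13 14
a[i]:   6 13  8  9 11 15 17  6  9 12 12 19 21 15
inc:    1  2  2  3  4  5  6  1  3  5  5  7  8  6
dec:    1  3  2  2  2  2  2  1  1  1  1  2  2  1
Best peak at i=13 (value 21): inc=8, dec=2, length 8+2−1 = 9.

9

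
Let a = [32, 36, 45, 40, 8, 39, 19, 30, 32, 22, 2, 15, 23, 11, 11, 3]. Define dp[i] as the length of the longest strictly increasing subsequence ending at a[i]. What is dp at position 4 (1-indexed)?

3

dp[i] = 1 + max{dp[j] : j<i, a[j]<a[i]} (or 1 if no such j):
i:      1  2  3  4  5  6  7  8  9 10 11 12 13 14 15 16
a[i]:  32 36 45 40  8 39 19 30 32 22  2 15 23 11 11  3
dp:     1  2  3  3  1  3  2  3  4  3  1  2  4  2  2  2
At index 4 the value is 3.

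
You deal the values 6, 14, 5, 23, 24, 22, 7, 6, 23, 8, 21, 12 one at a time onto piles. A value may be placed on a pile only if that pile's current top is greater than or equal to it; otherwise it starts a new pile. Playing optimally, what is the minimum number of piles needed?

The minimum number of non-increasing subsequences covering a sequence equals the length of its longest strictly increasing subsequence.
LIS length is 4 (e.g. 6, 14, 23, 24), so 4 piles are needed.

4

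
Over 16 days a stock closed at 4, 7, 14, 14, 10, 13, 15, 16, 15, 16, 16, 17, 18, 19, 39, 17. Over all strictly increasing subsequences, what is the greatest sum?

158

Let S[i] be the best sum of a strictly increasing subsequence ending at i:
i:       1   2   3   4   5   6   7   8   9  10  11  12  13  14  15  16
a[i]:    4   7  14  14  10  13  15  16  15  16  16  17  18  19  39  17
S:       4  11  25  25  21  34  49  65  49  65  65  82 100 119 158  82
Maximum is 158 (e.g. 4 + 7 + 10 + 13 + 15 + 16 + 17 + 18 + 19 + 39).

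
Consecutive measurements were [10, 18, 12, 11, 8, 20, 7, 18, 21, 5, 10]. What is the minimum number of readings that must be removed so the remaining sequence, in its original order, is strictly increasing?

Fewest deletions = n − (longest strictly increasing subsequence).
i:      1  2  3  4  5  6  7  8  9 10 11
a[i]:  10 18 12 11  8 20  7 18 21  5 10
dp:     1  2  2  2  1  3  1  3  4  1  2
max dp = 4, so deletions = 11 − 4 = 7.

7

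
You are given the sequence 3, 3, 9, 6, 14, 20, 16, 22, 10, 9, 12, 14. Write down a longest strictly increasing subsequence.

3, 9, 14, 20, 22

Patience tails give the LIS length; then backtrack through the dp parents:
3 → extends → [3]
3 → already a tail → [3]
9 → extends → [3, 9]
6 → replaces 9 → [3, 6]
14 → extends → [3, 6, 14]
20 → extends → [3, 6, 14, 20]
16 → replaces 20 → [3, 6, 14, 16]
22 → extends → [3, 6, 14, 16, 22]
10 → replaces 14 → [3, 6, 10, 16, 22]
9 → replaces 10 → [3, 6, 9, 16, 22]
12 → replaces 16 → [3, 6, 9, 12, 22]
14 → replaces 22 → [3, 6, 9, 12, 14]
Length 5; one witness is 3, 9, 14, 20, 22.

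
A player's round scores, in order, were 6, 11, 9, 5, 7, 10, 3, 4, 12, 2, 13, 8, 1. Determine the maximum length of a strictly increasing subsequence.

Track the smallest tail for each achievable length (strict):
6 → extends → [6]
11 → extends → [6, 11]
9 → replaces 11 → [6, 9]
5 → replaces 6 → [5, 9]
7 → replaces 9 → [5, 7]
10 → extends → [5, 7, 10]
3 → replaces 5 → [3, 7, 10]
4 → replaces 7 → [3, 4, 10]
12 → extends → [3, 4, 10, 12]
2 → replaces 3 → [2, 4, 10, 12]
13 → extends → [2, 4, 10, 12, 13]
8 → replaces 10 → [2, 4, 8, 12, 13]
1 → replaces 2 → [1, 4, 8, 12, 13]
Five tails, so the longest strictly increasing subsequence has length 5 (e.g. 6, 9, 10, 12, 13).

5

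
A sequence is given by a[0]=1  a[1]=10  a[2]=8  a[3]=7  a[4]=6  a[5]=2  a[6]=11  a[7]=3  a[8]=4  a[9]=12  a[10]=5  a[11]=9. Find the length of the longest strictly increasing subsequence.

6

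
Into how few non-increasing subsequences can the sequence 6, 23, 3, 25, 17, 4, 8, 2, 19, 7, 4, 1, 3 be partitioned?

4

Place each on the leftmost legal pile:
6 → new pile 1 (tops now [6])
23 → new pile 2 (tops now [6, 23])
3 → pile 1 (tops now [3, 23])
25 → new pile 3 (tops now [3, 23, 25])
17 → pile 2 (tops now [3, 17, 25])
4 → pile 2 (tops now [3, 4, 25])
8 → pile 3 (tops now [3, 4, 8])
2 → pile 1 (tops now [2, 4, 8])
19 → new pile 4 (tops now [2, 4, 8, 19])
7 → pile 3 (tops now [2, 4, 7, 19])
4 → pile 2 (tops now [2, 4, 7, 19])
1 → pile 1 (tops now [1, 4, 7, 19])
3 → pile 2 (tops now [1, 3, 7, 19])
Four piles.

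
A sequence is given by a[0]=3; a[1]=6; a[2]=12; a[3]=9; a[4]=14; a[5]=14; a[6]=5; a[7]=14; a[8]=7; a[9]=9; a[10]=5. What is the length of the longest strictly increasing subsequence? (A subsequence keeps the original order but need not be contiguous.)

Track the smallest tail for each achievable length (strict):
3 → extends → [3]
6 → extends → [3, 6]
12 → extends → [3, 6, 12]
9 → replaces 12 → [3, 6, 9]
14 → extends → [3, 6, 9, 14]
14 → already a tail → [3, 6, 9, 14]
5 → replaces 6 → [3, 5, 9, 14]
14 → already a tail → [3, 5, 9, 14]
7 → replaces 9 → [3, 5, 7, 14]
9 → replaces 14 → [3, 5, 7, 9]
5 → already a tail → [3, 5, 7, 9]
Four tails, so the longest strictly increasing subsequence has length 4 (e.g. 3, 6, 12, 14).

4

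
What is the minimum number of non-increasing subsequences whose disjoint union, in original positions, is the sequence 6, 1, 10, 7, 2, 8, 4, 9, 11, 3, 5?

5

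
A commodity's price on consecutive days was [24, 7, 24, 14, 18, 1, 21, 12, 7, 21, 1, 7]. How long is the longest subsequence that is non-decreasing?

Track the smallest tail for each achievable length (allowing ties):
24 → extends → [24]
7 → replaces 24 → [7]
24 → extends → [7, 24]
14 → replaces 24 → [7, 14]
18 → extends → [7, 14, 18]
1 → replaces 7 → [1, 14, 18]
21 → extends → [1, 14, 18, 21]
12 → replaces 14 → [1, 12, 18, 21]
7 → replaces 12 → [1, 7, 18, 21]
21 → extends → [1, 7, 18, 21, 21]
1 → replaces 7 → [1, 1, 18, 21, 21]
7 → replaces 18 → [1, 1, 7, 21, 21]
Five tails, so the longest non-decreasing subsequence has length 5 (e.g. 7, 14, 18, 21, 21).

5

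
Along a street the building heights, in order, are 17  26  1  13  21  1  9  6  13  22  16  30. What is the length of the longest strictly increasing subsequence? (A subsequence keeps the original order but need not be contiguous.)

5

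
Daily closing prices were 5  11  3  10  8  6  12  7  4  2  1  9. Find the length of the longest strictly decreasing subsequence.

Let dp[i] be the longest strictly decreasing subsequence ending at i:
i:      1  2  3  4  5  6  7  8  9 10 11 12
a[i]:   5 11  3 10  8  6 12  7  4  2  1  9
dp:     1  1  2  2  3  4  1  4  5  6  7  3
Maximum is 7.

7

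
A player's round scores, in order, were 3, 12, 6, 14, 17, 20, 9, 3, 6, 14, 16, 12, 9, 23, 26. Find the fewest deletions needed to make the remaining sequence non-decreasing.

8

Fewest deletions = n − (longest non-decreasing subsequence).
Patience tails:
3 → extends → [3]
12 → extends → [3, 12]
6 → replaces 12 → [3, 6]
14 → extends → [3, 6, 14]
17 → extends → [3, 6, 14, 17]
20 → extends → [3, 6, 14, 17, 20]
9 → replaces 14 → [3, 6, 9, 17, 20]
3 → replaces 6 → [3, 3, 9, 17, 20]
6 → replaces 9 → [3, 3, 6, 17, 20]
14 → replaces 17 → [3, 3, 6, 14, 20]
16 → replaces 20 → [3, 3, 6, 14, 16]
12 → replaces 14 → [3, 3, 6, 12, 16]
9 → replaces 12 → [3, 3, 6, 9, 16]
23 → extends → [3, 3, 6, 9, 16, 23]
26 → extends → [3, 3, 6, 9, 16, 23, 26]
Longest non-decreasing subsequence has length 7, so deletions = 15 − 7 = 8.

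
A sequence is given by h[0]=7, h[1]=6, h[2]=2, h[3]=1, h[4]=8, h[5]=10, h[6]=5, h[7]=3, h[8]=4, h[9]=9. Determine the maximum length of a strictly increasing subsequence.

Track the smallest tail for each achievable length (strict):
7 → extends → [7]
6 → replaces 7 → [6]
2 → replaces 6 → [2]
1 → replaces 2 → [1]
8 → extends → [1, 8]
10 → extends → [1, 8, 10]
5 → replaces 8 → [1, 5, 10]
3 → replaces 5 → [1, 3, 10]
4 → replaces 10 → [1, 3, 4]
9 → extends → [1, 3, 4, 9]
Four tails, so the longest strictly increasing subsequence has length 4 (e.g. 2, 3, 4, 9).

4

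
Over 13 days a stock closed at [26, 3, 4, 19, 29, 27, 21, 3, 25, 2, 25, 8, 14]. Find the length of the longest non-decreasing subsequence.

6

Track the smallest tail for each achievable length (allowing ties):
26 → extends → [26]
3 → replaces 26 → [3]
4 → extends → [3, 4]
19 → extends → [3, 4, 19]
29 → extends → [3, 4, 19, 29]
27 → replaces 29 → [3, 4, 19, 27]
21 → replaces 27 → [3, 4, 19, 21]
3 → replaces 4 → [3, 3, 19, 21]
25 → extends → [3, 3, 19, 21, 25]
2 → replaces 3 → [2, 3, 19, 21, 25]
25 → extends → [2, 3, 19, 21, 25, 25]
8 → replaces 19 → [2, 3, 8, 21, 25, 25]
14 → replaces 21 → [2, 3, 8, 14, 25, 25]
Six tails, so the longest non-decreasing subsequence has length 6 (e.g. 3, 4, 19, 21, 25, 25).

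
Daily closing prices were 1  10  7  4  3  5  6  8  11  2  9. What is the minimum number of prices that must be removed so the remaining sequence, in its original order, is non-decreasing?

5

Fewest deletions = n − (longest non-decreasing subsequence).
Patience tails:
1 → extends → [1]
10 → extends → [1, 10]
7 → replaces 10 → [1, 7]
4 → replaces 7 → [1, 4]
3 → replaces 4 → [1, 3]
5 → extends → [1, 3, 5]
6 → extends → [1, 3, 5, 6]
8 → extends → [1, 3, 5, 6, 8]
11 → extends → [1, 3, 5, 6, 8, 11]
2 → replaces 3 → [1, 2, 5, 6, 8, 11]
9 → replaces 11 → [1, 2, 5, 6, 8, 9]
Longest non-decreasing subsequence has length 6, so deletions = 11 − 6 = 5.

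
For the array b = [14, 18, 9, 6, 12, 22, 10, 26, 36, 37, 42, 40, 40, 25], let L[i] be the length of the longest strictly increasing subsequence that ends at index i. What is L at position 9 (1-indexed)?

dp[i] = 1 + max{dp[j] : j<i, b[j]<b[i]} (or 1 if no such j):
i:      1  2  3  4  5  6  7  8  9 10 11 12 13 14
b[i]:  14 18  9  6 12 22 10 26 36 37 42 40 40 25
dp:     1  2  1  1  2  3  2  4  5  6  7  7  7  4
At index 9 the value is 5.

5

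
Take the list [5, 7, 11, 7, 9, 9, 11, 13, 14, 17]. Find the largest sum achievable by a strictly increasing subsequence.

76

Let S[i] be the best sum of a strictly increasing subsequence ending at i:
i:      1  2  3  4  5  6  7  8  9 10
a[i]:   5  7 11  7  9  9 11 13 14 17
S:      5 12 23 12 21 21 32 45 59 76
Maximum is 76 (e.g. 5 + 7 + 9 + 11 + 13 + 14 + 17).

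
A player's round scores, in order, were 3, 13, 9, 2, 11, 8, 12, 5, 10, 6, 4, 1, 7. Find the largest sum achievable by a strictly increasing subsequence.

Let S[i] be the best sum of a strictly increasing subsequence ending at i:
i:      1  2  3  4  5  6  7  8  9 10 11 12 13
a[i]:   3 13  9  2 11  8 12  5 10  6  4  1  7
S:      3 16 12  2 23 11 35  8 22 14  7  1 21
Maximum is 35 (e.g. 3 + 9 + 11 + 12).

35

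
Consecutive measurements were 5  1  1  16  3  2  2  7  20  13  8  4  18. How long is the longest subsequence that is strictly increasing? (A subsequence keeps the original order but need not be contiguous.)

Let dp[i] be the length of the longest such subsequence ending at index i:
i:      1  2  3  4  5  6  7  8  9 10 11 12 13
a[i]:   5  1  1 16  3  2  2  7 20 13  8  4 18
dp:     1  1  1  2  2  2  2  3  4  4  4  3  5
Maximum dp value is 5.

5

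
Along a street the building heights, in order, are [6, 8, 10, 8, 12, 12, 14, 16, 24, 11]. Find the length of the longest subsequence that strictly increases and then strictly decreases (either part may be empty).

8

inc[i] = longest strictly increasing subsequence ending at i; dec[i] = longest strictly decreasing subsequence starting at i:
i:      1  2  3  4  5  6  7  8  9 10
a[i]:   6  8 10  8 12 12 14 16 24 11
inc:    1  2  3  2  4  4  5  6  7  4
dec:    1  1  2  1  2  2  2  2  2  1
Best peak at i=9 (value 24): inc=7, dec=2, length 7+2−1 = 8.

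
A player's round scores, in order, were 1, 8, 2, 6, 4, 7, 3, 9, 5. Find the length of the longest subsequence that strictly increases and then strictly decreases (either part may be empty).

inc[i] = longest strictly increasing subsequence ending at i; dec[i] = longest strictly decreasing subsequence starting at i:
i:     1 2 3 4 5 6 7 8 9
a[i]:  1 8 2 6 4 7 3 9 5
inc:   1 2 2 3 3 4 3 5 4
dec:   1 4 1 3 2 2 1 2 1
Best peak at i=8 (value 9): inc=5, dec=2, length 5+2−1 = 6.

6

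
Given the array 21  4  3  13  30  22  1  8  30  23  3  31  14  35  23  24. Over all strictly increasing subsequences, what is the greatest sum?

Let S[i] be the best sum of a strictly increasing subsequence ending at i:
i:       1   2   3   4   5   6   7   8   9  10  11  12  13  14  15  16
a[i]:   21   4   3  13  30  22   1   8  30  23   3  31  14  35  23  24
S:      21   4   3  17  51  43   1  12  73  66   4 104  31 139  66  90
Maximum is 139 (e.g. 21 + 22 + 30 + 31 + 35).

139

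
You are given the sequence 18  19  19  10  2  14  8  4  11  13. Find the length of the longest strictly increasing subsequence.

4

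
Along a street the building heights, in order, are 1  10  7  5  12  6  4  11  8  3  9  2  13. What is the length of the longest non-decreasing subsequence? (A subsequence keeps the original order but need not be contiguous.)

6

Track the smallest tail for each achievable length (allowing ties):
1 → extends → [1]
10 → extends → [1, 10]
7 → replaces 10 → [1, 7]
5 → replaces 7 → [1, 5]
12 → extends → [1, 5, 12]
6 → replaces 12 → [1, 5, 6]
4 → replaces 5 → [1, 4, 6]
11 → extends → [1, 4, 6, 11]
8 → replaces 11 → [1, 4, 6, 8]
3 → replaces 4 → [1, 3, 6, 8]
9 → extends → [1, 3, 6, 8, 9]
2 → replaces 3 → [1, 2, 6, 8, 9]
13 → extends → [1, 2, 6, 8, 9, 13]
Six tails, so the longest non-decreasing subsequence has length 6 (e.g. 1, 5, 6, 8, 9, 13).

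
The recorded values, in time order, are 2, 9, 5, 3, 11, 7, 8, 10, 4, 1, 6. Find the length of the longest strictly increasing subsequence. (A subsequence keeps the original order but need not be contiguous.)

5

Let dp[i] be the length of the longest such subsequence ending at index i:
i:      1  2  3  4  5  6  7  8  9 10 11
a[i]:   2  9  5  3 11  7  8 10  4  1  6
dp:     1  2  2  2  3  3  4  5  3  1  4
Maximum dp value is 5.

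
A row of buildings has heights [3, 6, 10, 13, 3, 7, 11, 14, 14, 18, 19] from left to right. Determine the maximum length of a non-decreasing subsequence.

Let dp[i] be the length of the longest such subsequence ending at index i:
i:      1  2  3  4  5  6  7  8  9 10 11
a[i]:   3  6 10 13  3  7 11 14 14 18 19
dp:     1  2  3  4  2  3  4  5  6  7  8
Maximum dp value is 8.

8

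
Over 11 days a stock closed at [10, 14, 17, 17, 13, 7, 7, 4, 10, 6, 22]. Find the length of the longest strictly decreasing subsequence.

4

Negate each value so 'decreasing' becomes 'increasing', then run patience tails on the negated sequence:
-10 → extends → [-10]
-14 → replaces -10 → [-14]
-17 → replaces -14 → [-17]
-17 → already a tail → [-17]
-13 → extends → [-17, -13]
-7 → extends → [-17, -13, -7]
-7 → already a tail → [-17, -13, -7]
-4 → extends → [-17, -13, -7, -4]
-10 → replaces -7 → [-17, -13, -10, -4]
-6 → replaces -4 → [-17, -13, -10, -6]
-22 → replaces -17 → [-22, -13, -10, -6]
Four tails, so the longest strictly decreasing subsequence of the original has length 4.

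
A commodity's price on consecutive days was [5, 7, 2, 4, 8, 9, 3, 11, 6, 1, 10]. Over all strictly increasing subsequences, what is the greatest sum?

Let S[i] be the best sum of a strictly increasing subsequence ending at i:
i:      1  2  3  4  5  6  7  8  9 10 11
a[i]:   5  7  2  4  8  9  3 11  6  1 10
S:      5 12  2  6 20 29  5 40 12  1 39
Maximum is 40 (e.g. 5 + 7 + 8 + 9 + 11).

40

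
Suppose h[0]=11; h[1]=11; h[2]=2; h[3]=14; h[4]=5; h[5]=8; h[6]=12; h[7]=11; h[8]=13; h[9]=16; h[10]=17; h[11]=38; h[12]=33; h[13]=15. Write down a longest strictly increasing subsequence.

Patience tails give the LIS length; then backtrack through the dp parents:
11 → extends → [11]
11 → already a tail → [11]
2 → replaces 11 → [2]
14 → extends → [2, 14]
5 → replaces 14 → [2, 5]
8 → extends → [2, 5, 8]
12 → extends → [2, 5, 8, 12]
11 → replaces 12 → [2, 5, 8, 11]
13 → extends → [2, 5, 8, 11, 13]
16 → extends → [2, 5, 8, 11, 13, 16]
17 → extends → [2, 5, 8, 11, 13, 16, 17]
38 → extends → [2, 5, 8, 11, 13, 16, 17, 38]
33 → replaces 38 → [2, 5, 8, 11, 13, 16, 17, 33]
15 → replaces 16 → [2, 5, 8, 11, 13, 15, 17, 33]
Length 8; one witness is 2, 5, 8, 12, 13, 16, 17, 38.

2, 5, 8, 12, 13, 16, 17, 38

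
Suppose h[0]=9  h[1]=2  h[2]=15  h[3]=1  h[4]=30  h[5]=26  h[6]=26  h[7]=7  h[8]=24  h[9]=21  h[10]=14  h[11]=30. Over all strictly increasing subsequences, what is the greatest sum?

Let S[i] be the best sum of a strictly increasing subsequence ending at i:
i:      0  1  2  3  4  5  6  7  8  9 10 11
h[i]:   9  2 15  1 30 26 26  7 24 21 14 30
S:      9  2 24  1 54 50 50  9 48 45 23 80
Maximum is 80 (e.g. 9 + 15 + 26 + 30).

80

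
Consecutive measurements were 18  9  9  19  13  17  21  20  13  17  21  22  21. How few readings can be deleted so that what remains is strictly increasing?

Fewest deletions = n − (longest strictly increasing subsequence).
Patience tails:
18 → extends → [18]
9 → replaces 18 → [9]
9 → already a tail → [9]
19 → extends → [9, 19]
13 → replaces 19 → [9, 13]
17 → extends → [9, 13, 17]
21 → extends → [9, 13, 17, 21]
20 → replaces 21 → [9, 13, 17, 20]
13 → already a tail → [9, 13, 17, 20]
17 → already a tail → [9, 13, 17, 20]
21 → extends → [9, 13, 17, 20, 21]
22 → extends → [9, 13, 17, 20, 21, 22]
21 → already a tail → [9, 13, 17, 20, 21, 22]
Longest strictly increasing subsequence has length 6, so deletions = 13 − 6 = 7.

7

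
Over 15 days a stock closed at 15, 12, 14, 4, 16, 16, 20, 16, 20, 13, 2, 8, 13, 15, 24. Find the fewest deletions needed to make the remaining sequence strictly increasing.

Fewest deletions = n − (longest strictly increasing subsequence).
i:      1  2  3  4  5  6  7  8  9 10 11 12 13 14 15
a[i]:  15 12 14  4 16 16 20 16 20 13  2  8 13 15 24
dp:     1  1  2  1  3  3  4  3  4  2  1  2  3  4  5
max dp = 5, so deletions = 15 − 5 = 10.

10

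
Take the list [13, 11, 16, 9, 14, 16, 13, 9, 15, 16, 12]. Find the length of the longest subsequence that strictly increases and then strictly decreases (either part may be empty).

5

inc[i] = longest strictly increasing subsequence ending at i; dec[i] = longest strictly decreasing subsequence starting at i:
i:      1  2  3  4  5  6  7  8  9 10 11
a[i]:  13 11 16  9 14 16 13  9 15 16 12
inc:    1  1  2  1  2  3  2  1  3  4  2
dec:    3  2  4  1  3  3  2  1  2  2  1
Best peak at i=3 (value 16): inc=2, dec=4, length 2+4−1 = 5.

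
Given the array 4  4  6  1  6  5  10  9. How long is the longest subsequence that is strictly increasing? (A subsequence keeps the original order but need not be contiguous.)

Track the smallest tail for each achievable length (strict):
4 → extends → [4]
4 → already a tail → [4]
6 → extends → [4, 6]
1 → replaces 4 → [1, 6]
6 → already a tail → [1, 6]
5 → replaces 6 → [1, 5]
10 → extends → [1, 5, 10]
9 → replaces 10 → [1, 5, 9]
Three tails, so the longest strictly increasing subsequence has length 3 (e.g. 4, 6, 10).

3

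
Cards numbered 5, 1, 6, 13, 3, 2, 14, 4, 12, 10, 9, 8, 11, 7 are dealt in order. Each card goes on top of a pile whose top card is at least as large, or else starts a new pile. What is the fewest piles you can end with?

5

The minimum number of non-increasing subsequences covering a sequence equals the length of its longest strictly increasing subsequence.
LIS length is 5 (e.g. 1, 3, 4, 10, 11), so 5 piles are needed.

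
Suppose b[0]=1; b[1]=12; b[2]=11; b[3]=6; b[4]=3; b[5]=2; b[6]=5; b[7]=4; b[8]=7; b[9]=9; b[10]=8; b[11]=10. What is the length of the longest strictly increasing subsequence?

6

Track the smallest tail for each achievable length (strict):
1 → extends → [1]
12 → extends → [1, 12]
11 → replaces 12 → [1, 11]
6 → replaces 11 → [1, 6]
3 → replaces 6 → [1, 3]
2 → replaces 3 → [1, 2]
5 → extends → [1, 2, 5]
4 → replaces 5 → [1, 2, 4]
7 → extends → [1, 2, 4, 7]
9 → extends → [1, 2, 4, 7, 9]
8 → replaces 9 → [1, 2, 4, 7, 8]
10 → extends → [1, 2, 4, 7, 8, 10]
Six tails, so the longest strictly increasing subsequence has length 6 (e.g. 1, 3, 5, 7, 9, 10).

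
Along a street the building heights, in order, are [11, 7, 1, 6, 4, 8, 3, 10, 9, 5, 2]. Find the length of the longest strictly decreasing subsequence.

6

Negate each value so 'decreasing' becomes 'increasing', then run patience tails on the negated sequence:
-11 → extends → [-11]
-7 → extends → [-11, -7]
-1 → extends → [-11, -7, -1]
-6 → replaces -1 → [-11, -7, -6]
-4 → extends → [-11, -7, -6, -4]
-8 → replaces -7 → [-11, -8, -6, -4]
-3 → extends → [-11, -8, -6, -4, -3]
-10 → replaces -8 → [-11, -10, -6, -4, -3]
-9 → replaces -6 → [-11, -10, -9, -4, -3]
-5 → replaces -4 → [-11, -10, -9, -5, -3]
-2 → extends → [-11, -10, -9, -5, -3, -2]
Six tails, so the longest strictly decreasing subsequence of the original has length 6.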